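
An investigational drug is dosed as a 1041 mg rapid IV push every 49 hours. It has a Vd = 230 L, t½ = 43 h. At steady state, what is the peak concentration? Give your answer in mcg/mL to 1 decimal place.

8.3 mcg/mL

Over one 49-h interval, 49/43 ≈ 1.1395 half-lives elapse, leaving f ≈ 0.4539 of each dose.
Accumulation ratio R = 1/(1 − f) ≈ 1/0.5461 ≈ 1.8312.
Each bolus raises the concentration by D/Vd = 1041/230 ≈ 4.526 mcg/mL.
Cmax,ss = C₀/(1 − f) ≈ 4.526/0.5461 ≈ 8.288 mcg/mL.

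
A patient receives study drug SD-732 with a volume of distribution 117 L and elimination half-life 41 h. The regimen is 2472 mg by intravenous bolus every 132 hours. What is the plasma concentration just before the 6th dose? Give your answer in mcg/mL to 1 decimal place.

2.5 mcg/mL

f = (1/2)^(τ/t½) = (1/2)^(132/41) ≈ 0.1074.
C₀ = D/Vd = 2472/117 ≈ 21.128 mcg/mL.
Before the 6th dose, 5 doses have been given. Superposition: Cmin = C₀·(f + f² + … + f^5).
≈ 21.128 × (0.1074 + 0.0115 + 0.0012 + 0.0001 + 0.0000) ≈ 21.128 × 0.1202 ≈ 2.540 mcg/mL.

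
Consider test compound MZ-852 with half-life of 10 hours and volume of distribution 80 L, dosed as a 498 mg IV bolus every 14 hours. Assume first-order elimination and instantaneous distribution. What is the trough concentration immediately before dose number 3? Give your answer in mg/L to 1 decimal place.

f = (1/2)^(τ/t½) = (1/2)^(14/10) ≈ 0.3789.
C₀ = D/Vd = 498/80 ≈ 6.225 mg/L.
Before the 3rd dose, 2 doses have been given. Superposition: Cmin = C₀·(f + f²).
≈ 6.225 × (0.3789 + 0.1436) ≈ 6.225 × 0.5225 ≈ 3.253 mg/L.

3.3 mg/L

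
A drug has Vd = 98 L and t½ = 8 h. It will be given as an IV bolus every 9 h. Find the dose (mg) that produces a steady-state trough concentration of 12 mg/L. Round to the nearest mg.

τ/t½ = 9/8 ≈ 1.125, so f = (1/2)^(9/8) ≈ 0.458502.
Cmin,ss = (D/Vd)·f/(1−f), so D = Cmin,ss·Vd·(1−f)/f.
D = 12 × 98 × (1−f)/f ≈ 12 × 98 × 1.18102 ≈ 1388.88 mg.

1389 mg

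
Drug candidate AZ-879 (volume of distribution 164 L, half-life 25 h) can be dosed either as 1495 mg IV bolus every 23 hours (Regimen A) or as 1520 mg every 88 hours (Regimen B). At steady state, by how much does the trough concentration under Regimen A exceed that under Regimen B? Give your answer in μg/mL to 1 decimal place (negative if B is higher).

9.3 μg/mL

Regimen A: f = (1/2)^(23/25) ≈ 0.5285; Cmin,ss = (1495/164)·f/(1−f) ≈ 10.218 μg/mL.
Regimen B: f = (1/2)^(88/25) ≈ 0.0872; Cmin,ss = (1520/164)·f/(1−f) ≈ 0.885 μg/mL.
Difference ≈ 10.218 − 0.885 ≈ 9.333 μg/mL.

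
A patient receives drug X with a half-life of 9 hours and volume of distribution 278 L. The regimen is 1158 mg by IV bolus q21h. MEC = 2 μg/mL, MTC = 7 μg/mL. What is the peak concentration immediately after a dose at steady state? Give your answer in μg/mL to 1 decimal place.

k = ln2/t½ = ln2/9 ≈ 0.077016 h⁻¹; fraction remaining f = e^(−kτ) = e^(−0.077016×21) ≈ 0.1984.
At steady state, accumulation factor R = 1/(1 − e^(−kτ)) ≈ 1.2475.
Each bolus raises the concentration by D/Vd = 1158/278 ≈ 4.165 μg/mL.
Steady-state peak Cmax,ss = C₀·R ≈ 4.165 × 1.2475 ≈ 5.196 μg/mL.
Peak 5.2 μg/mL vs MTC 7 μg/mL: below toxic threshold.

5.2 μg/mL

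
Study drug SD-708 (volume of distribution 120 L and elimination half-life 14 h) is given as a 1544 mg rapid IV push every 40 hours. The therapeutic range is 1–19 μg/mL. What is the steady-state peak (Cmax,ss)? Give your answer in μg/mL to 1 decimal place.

k = ln2/t½ = ln2/14 ≈ 0.049511 h⁻¹; fraction remaining f = e^(−kτ) = e^(−0.049511×40) ≈ 0.1380.
Accumulation ratio R = 1/(1 − f) ≈ 1/0.8620 ≈ 1.1601.
Each bolus raises the concentration by D/Vd = 1544/120 ≈ 12.867 μg/mL.
Cmax,ss = C₀/(1 − f) ≈ 12.867/0.8620 ≈ 14.927 μg/mL.
Peak 14.9 μg/mL vs MTC 19 μg/mL: below toxic threshold.

14.9 μg/mL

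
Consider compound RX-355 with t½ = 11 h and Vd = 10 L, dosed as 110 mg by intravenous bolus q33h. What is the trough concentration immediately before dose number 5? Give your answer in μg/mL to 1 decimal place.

1.6 μg/mL

f = (1/2)^(τ/t½) = (1/2)^(33/11) ≈ 0.1250.
C₀ = D/Vd = 110/10 ≈ 11.000 μg/mL.
Before the 5th dose, 4 doses have been given. Superposition: Cmin = C₀·(f + f² + … + f^4).
≈ 11.000 × (0.1250 + 0.0156 + 0.0020 + 0.0002) ≈ 11.000 × 0.1428 ≈ 1.571 μg/mL.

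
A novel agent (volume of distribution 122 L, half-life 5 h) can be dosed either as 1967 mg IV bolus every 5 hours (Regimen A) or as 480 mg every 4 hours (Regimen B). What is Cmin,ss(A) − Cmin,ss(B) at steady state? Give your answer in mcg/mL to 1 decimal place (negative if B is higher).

10.8 mcg/mL

Regimen A: f = (1/2)^(5/5) ≈ 0.5000; Cmin,ss = (1967/122)·f/(1−f) ≈ 16.123 mcg/mL.
Regimen B: f = (1/2)^(4/5) ≈ 0.5743; Cmin,ss = (480/122)·f/(1−f) ≈ 5.308 mcg/mL.
Difference ≈ 16.123 − 5.308 ≈ 10.815 mcg/mL.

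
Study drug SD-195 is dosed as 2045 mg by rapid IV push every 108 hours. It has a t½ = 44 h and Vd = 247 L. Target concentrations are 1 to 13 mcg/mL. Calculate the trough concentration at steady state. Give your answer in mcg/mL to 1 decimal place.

1.8 mcg/mL

τ/t½ = 108/44 ≈ 2.4545, so fraction remaining f = (1/2)^(108/44) ≈ 0.1824.
Accumulation ratio R = 1/(1 − f) ≈ 1/0.8176 ≈ 1.2231.
Each bolus raises the concentration by D/Vd = 2045/247 ≈ 8.279 mcg/mL.
Cmax,ss = C₀/(1 − f) ≈ 8.279/0.8176 ≈ 10.126 mcg/mL.
Steady-state trough Cmin,ss = Cmax,ss·f ≈ 10.126 × 0.1824 ≈ 1.847 mcg/mL.
Trough 1.8 mcg/mL vs MEC 1 mcg/mL: adequate.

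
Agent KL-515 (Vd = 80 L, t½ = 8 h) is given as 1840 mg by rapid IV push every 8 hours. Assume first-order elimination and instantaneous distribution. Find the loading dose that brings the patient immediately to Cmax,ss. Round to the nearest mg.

3680 mg

f = (1/2)^(8/8) ≈ 0.500000; accumulation ratio R = 1/(1−f) ≈ 2.00000.
Loading dose to hit Cmax,ss on first dose: D_load = D_maint·R ≈ 1840 × 2.00000 ≈ 3680.00 mg.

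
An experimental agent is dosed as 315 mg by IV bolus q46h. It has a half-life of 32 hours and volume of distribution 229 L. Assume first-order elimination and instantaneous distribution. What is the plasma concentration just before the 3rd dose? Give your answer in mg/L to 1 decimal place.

f = (1/2)^(τ/t½) = (1/2)^(46/32) ≈ 0.3692.
C₀ = D/Vd = 315/229 ≈ 1.376 mg/L.
Before the 3rd dose, 2 doses have been given. Superposition: Cmin = C₀·(f + f²).
≈ 1.376 × (0.3692 + 0.1363) ≈ 1.376 × 0.5055 ≈ 0.696 mg/L.

0.7 mg/L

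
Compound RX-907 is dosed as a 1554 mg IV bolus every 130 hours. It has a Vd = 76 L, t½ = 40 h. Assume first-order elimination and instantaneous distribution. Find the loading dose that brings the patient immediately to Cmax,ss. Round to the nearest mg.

f = (1/2)^(130/40) ≈ 0.105112; accumulation ratio R = 1/(1−f) ≈ 1.11746.
Loading dose to hit Cmax,ss on first dose: D_load = D_maint·R ≈ 1554 × 1.11746 ≈ 1736.53 mg.

1737 mg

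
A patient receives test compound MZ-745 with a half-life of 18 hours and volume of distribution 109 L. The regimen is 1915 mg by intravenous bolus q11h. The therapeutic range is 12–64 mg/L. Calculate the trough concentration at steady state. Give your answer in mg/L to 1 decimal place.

33.3 mg/L

Over one 11-h interval, 11/18 ≈ 0.61111 half-lives elapse, leaving f ≈ 0.6547 of each dose.
Single-dose peak C₀ = D/Vd = 1915/109 ≈ 17.569 mg/L.
Steady-state trough Cmin,ss = C₀·f/(1−f) ≈ 17.569 × 0.6547/0.3453 ≈ 33.311 mg/L.
Trough 33.3 mg/L vs MEC 12 mg/L: adequate.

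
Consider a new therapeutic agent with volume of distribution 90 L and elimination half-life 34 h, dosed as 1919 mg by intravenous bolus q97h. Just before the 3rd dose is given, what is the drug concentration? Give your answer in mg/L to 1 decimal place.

f = (1/2)^(τ/t½) = (1/2)^(97/34) ≈ 0.1384.
C₀ = D/Vd = 1919/90 ≈ 21.322 mg/L.
Before the 3rd dose, 2 doses have been given. Superposition: Cmin = C₀·(f + f²).
≈ 21.322 × (0.1384 + 0.0192) ≈ 21.322 × 0.1576 ≈ 3.360 mg/L.

3.4 mg/L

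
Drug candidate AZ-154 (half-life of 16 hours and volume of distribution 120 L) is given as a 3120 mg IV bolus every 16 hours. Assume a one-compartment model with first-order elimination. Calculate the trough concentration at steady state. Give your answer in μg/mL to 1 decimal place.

26.0 μg/mL

The dosing interval is 1 half-life, so f = 2^(−1) = 0.5.
At steady state, R = 1/(1 − 0.5) = 2/1.
Single-dose peak C₀ = D/Vd = 3120/120 = 26 μg/mL.
Steady-state peak Cmax,ss = C₀·R = 26 × 2/1 ≈ 52.000 μg/mL.
Steady-state trough Cmin,ss = Cmax,ss·f ≈ 52.000 × 0.5 ≈ 26.000 μg/mL.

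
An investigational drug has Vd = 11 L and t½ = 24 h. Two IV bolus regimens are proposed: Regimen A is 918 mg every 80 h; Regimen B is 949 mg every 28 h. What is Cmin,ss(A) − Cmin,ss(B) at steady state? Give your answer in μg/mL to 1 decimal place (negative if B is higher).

Regimen A: f = (1/2)^(80/24) ≈ 0.0992; Cmin,ss = (918/11)·f/(1−f) ≈ 9.190 μg/mL.
Regimen B: f = (1/2)^(28/24) ≈ 0.4454; Cmin,ss = (949/11)·f/(1−f) ≈ 69.286 μg/mL.
Difference ≈ 9.190 − 69.286 ≈ -60.096 μg/mL.

-60.1 μg/mL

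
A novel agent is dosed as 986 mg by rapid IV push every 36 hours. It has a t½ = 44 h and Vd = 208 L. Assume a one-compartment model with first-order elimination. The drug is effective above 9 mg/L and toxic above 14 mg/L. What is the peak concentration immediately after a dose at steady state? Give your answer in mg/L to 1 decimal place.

11.0 mg/L

τ/t½ = 36/44 ≈ 0.81818, so fraction remaining f = (1/2)^(36/44) ≈ 0.5672.
At steady state, accumulation factor R = 1/(1 − e^(−kτ)) ≈ 2.3105.
Single-dose peak C₀ = D/Vd = 986/208 ≈ 4.740 mg/L.
Cmax,ss = C₀/(1 − f) ≈ 4.740/0.4328 ≈ 10.952 mg/L.
Peak 11.0 mg/L vs MTC 14 mg/L: below toxic threshold.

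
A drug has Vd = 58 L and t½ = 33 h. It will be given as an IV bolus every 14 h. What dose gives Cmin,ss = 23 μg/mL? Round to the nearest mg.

τ/t½ = 14/33 ≈ 0.42424, so f = (1/2)^(14/33) ≈ 0.745230.
Cmin,ss = (D/Vd)·f/(1−f), so D = Cmin,ss·Vd·(1−f)/f.
D = 23 × 58 × (1−f)/f ≈ 23 × 58 × 0.34187 ≈ 456.05 mg.

456 mg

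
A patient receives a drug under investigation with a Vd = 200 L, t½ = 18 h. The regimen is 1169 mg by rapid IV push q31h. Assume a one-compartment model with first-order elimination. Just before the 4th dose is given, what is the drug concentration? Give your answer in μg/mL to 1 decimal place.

2.5 μg/mL

f = (1/2)^(τ/t½) = (1/2)^(31/18) ≈ 0.3031.
C₀ = D/Vd = 1169/200 ≈ 5.845 μg/mL.
Before the 4th dose, 3 doses have been given. Superposition: Cmin = C₀·(f + f² + … + f^3).
≈ 5.845 × (0.3031 + 0.0919 + 0.0278) ≈ 5.845 × 0.4228 ≈ 2.471 μg/mL.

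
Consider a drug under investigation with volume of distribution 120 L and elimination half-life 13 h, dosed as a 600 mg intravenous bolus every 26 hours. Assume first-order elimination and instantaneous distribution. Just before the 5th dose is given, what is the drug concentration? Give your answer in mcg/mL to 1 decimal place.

f = (1/2)^(τ/t½) = (1/2)^(26/13) ≈ 0.2500.
C₀ = D/Vd = 600/120 ≈ 5.000 mcg/mL.
Before the 5th dose, 4 doses have been given. Superposition: Cmin = C₀·(f + f² + … + f^4).
≈ 5.000 × (0.2500 + 0.0625 + 0.0156 + 0.0039) ≈ 5.000 × 0.3320 ≈ 1.660 mcg/mL.

1.7 mcg/mL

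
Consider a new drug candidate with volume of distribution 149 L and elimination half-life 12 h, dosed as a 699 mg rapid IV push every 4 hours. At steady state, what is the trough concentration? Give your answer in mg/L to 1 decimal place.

k = ln2/t½ = ln2/12 ≈ 0.057762 h⁻¹; fraction remaining f = e^(−kτ) = e^(−0.057762×4) ≈ 0.7937.
Accumulation ratio R = 1/(1 − f) ≈ 1/0.2063 ≈ 4.8473.
Each bolus raises the concentration by D/Vd = 699/149 ≈ 4.691 mg/L.
Steady-state peak Cmax,ss = C₀·R ≈ 4.691 × 4.8473 ≈ 22.739 mg/L.
One interval later, Cmin,ss = Cmax,ss·e^(−kτ) ≈ 22.739 × 0.7937 ≈ 18.048 mg/L.

18.0 mg/L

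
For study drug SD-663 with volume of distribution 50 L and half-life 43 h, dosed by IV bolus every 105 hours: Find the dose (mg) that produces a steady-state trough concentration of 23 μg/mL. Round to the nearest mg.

τ/t½ = 105/43 ≈ 2.4419, so f = (1/2)^(105/43) ≈ 0.184046.
Cmin,ss = (D/Vd)·f/(1−f), so D = Cmin,ss·Vd·(1−f)/f.
D = 23 × 50 × (1−f)/f ≈ 23 × 50 × 4.43342 ≈ 5098.43 mg.

5098 mg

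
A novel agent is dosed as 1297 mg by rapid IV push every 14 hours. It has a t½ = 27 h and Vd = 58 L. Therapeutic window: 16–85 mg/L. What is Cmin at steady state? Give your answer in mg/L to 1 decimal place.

51.7 mg/L

Over one 14-h interval, 14/27 ≈ 0.51852 half-lives elapse, leaving f ≈ 0.6981 of each dose.
Accumulation ratio R = 1/(1 − f) ≈ 1/0.3019 ≈ 3.3124.
Each bolus raises the concentration by D/Vd = 1297/58 ≈ 22.362 mg/L.
Steady-state peak Cmax,ss = C₀·R ≈ 22.362 × 3.3124 ≈ 74.072 mg/L.
Steady-state trough Cmin,ss = Cmax,ss·f ≈ 74.072 × 0.6981 ≈ 51.710 mg/L.
Trough 51.7 mg/L vs MEC 16 mg/L: adequate.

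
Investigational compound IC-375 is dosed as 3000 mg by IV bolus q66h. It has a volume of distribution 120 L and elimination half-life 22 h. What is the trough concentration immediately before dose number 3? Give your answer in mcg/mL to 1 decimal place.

3.5 mcg/mL

f = (1/2)^(τ/t½) = (1/2)^(66/22) ≈ 0.1250.
C₀ = D/Vd = 3000/120 ≈ 25.000 mcg/mL.
Before the 3rd dose, 2 doses have been given. Superposition: Cmin = C₀·(f + f²).
≈ 25.000 × (0.1250 + 0.0156) ≈ 25.000 × 0.1406 ≈ 3.515 mcg/mL.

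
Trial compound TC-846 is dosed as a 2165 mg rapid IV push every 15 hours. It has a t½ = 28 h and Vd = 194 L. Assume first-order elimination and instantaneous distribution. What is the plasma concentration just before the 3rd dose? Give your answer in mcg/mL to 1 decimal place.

f = (1/2)^(τ/t½) = (1/2)^(15/28) ≈ 0.6898.
C₀ = D/Vd = 2165/194 ≈ 11.160 mcg/mL.
Before the 3rd dose, 2 doses have been given. Superposition: Cmin = C₀·(f + f²).
≈ 11.160 × (0.6898 + 0.4758) ≈ 11.160 × 1.1656 ≈ 13.008 mcg/mL.

13.0 mcg/mL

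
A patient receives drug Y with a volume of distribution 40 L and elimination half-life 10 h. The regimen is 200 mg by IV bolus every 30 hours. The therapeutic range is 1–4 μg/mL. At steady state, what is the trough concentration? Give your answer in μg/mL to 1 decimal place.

τ = 30 h = 3 half-lives, so f = (1/2)^3 = 0.125.
At steady state, R = 1/(1 − 0.125) = 8/7.
Single-dose peak C₀ = D/Vd = 200/40 = 5 μg/mL.
Steady-state peak Cmax,ss = C₀·R = 5 × 8/7 ≈ 5.714 μg/mL.
Steady-state trough Cmin,ss = Cmax,ss·f ≈ 5.714 × 0.125 ≈ 0.714 μg/mL.
Trough 0.7 μg/mL vs MEC 1 μg/mL: subtherapeutic.

0.7 μg/mL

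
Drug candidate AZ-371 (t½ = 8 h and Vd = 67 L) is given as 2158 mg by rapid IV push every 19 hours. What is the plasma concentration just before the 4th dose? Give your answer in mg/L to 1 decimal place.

f = (1/2)^(τ/t½) = (1/2)^(19/8) ≈ 0.1928.
C₀ = D/Vd = 2158/67 ≈ 32.209 mg/L.
Before the 4th dose, 3 doses have been given. Superposition: Cmin = C₀·(f + f² + … + f^3).
≈ 32.209 × (0.1928 + 0.0372 + 0.0072) ≈ 32.209 × 0.2372 ≈ 7.640 mg/L.

7.6 mg/L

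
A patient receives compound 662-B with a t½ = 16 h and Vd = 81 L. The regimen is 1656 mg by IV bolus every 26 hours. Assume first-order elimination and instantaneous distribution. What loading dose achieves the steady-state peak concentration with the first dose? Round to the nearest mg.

2450 mg

f = (1/2)^(26/16) ≈ 0.324210; accumulation ratio R = 1/(1−f) ≈ 1.47975.
Loading dose to hit Cmax,ss on first dose: D_load = D_maint·R ≈ 1656 × 1.47975 ≈ 2450.47 mg.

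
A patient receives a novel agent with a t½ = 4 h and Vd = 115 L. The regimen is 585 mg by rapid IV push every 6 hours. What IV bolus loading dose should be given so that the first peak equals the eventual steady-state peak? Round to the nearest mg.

905 mg

f = (1/2)^(6/4) ≈ 0.353553; accumulation ratio R = 1/(1−f) ≈ 1.54692.
Loading dose to hit Cmax,ss on first dose: D_load = D_maint·R ≈ 585 × 1.54692 ≈ 904.95 mg.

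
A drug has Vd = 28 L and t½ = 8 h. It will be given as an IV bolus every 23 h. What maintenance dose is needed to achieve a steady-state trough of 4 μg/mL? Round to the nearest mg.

710 mg

τ/t½ = 23/8 ≈ 2.875, so f = (1/2)^(23/8) ≈ 0.136313.
Cmin,ss = (D/Vd)·f/(1−f), so D = Cmin,ss·Vd·(1−f)/f.
D = 4 × 28 × (1−f)/f ≈ 4 × 28 × 6.33606 ≈ 709.64 mg.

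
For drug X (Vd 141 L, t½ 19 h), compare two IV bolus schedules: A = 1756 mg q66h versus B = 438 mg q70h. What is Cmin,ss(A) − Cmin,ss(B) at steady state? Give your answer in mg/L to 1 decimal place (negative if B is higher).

1.0 mg/L

Regimen A: f = (1/2)^(66/19) ≈ 0.0900; Cmin,ss = (1756/141)·f/(1−f) ≈ 1.232 mg/L.
Regimen B: f = (1/2)^(70/19) ≈ 0.0778; Cmin,ss = (438/141)·f/(1−f) ≈ 0.262 mg/L.
Difference ≈ 1.232 − 0.262 ≈ 0.970 mg/L.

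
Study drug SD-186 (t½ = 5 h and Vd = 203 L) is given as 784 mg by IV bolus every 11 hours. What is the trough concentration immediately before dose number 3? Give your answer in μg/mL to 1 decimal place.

f = (1/2)^(τ/t½) = (1/2)^(11/5) ≈ 0.2176.
C₀ = D/Vd = 784/203 ≈ 3.862 μg/mL.
Before the 3rd dose, 2 doses have been given. Superposition: Cmin = C₀·(f + f²).
≈ 3.862 × (0.2176 + 0.0473) ≈ 3.862 × 0.2649 ≈ 1.023 μg/mL.

1.0 μg/mL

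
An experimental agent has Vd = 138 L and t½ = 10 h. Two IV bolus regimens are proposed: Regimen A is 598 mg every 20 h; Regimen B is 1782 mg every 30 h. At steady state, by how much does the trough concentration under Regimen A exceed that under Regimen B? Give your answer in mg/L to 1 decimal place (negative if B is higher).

-0.4 mg/L

Regimen A: f = (1/2)^(20/10) ≈ 0.2500; Cmin,ss = (598/138)·f/(1−f) ≈ 1.444 mg/L.
Regimen B: f = (1/2)^(30/10) ≈ 0.1250; Cmin,ss = (1782/138)·f/(1−f) ≈ 1.845 mg/L.
Difference ≈ 1.444 − 1.845 ≈ -0.401 mg/L.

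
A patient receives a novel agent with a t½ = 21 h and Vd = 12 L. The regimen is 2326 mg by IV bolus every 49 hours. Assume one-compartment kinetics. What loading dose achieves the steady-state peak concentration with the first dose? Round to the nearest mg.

2902 mg

f = (1/2)^(49/21) ≈ 0.198425; accumulation ratio R = 1/(1−f) ≈ 1.24754.
Loading dose to hit Cmax,ss on first dose: D_load = D_maint·R ≈ 2326 × 1.24754 ≈ 2901.78 mg.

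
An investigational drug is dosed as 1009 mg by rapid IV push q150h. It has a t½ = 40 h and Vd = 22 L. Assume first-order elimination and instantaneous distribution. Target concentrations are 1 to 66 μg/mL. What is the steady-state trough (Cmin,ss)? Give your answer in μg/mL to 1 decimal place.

3.7 μg/mL

k = ln2/t½ = ln2/40 ≈ 0.017329 h⁻¹; fraction remaining f = e^(−kτ) = e^(−0.017329×150) ≈ 0.0743.
Single-dose peak C₀ = D/Vd = 1009/22 ≈ 45.864 μg/mL.
Steady-state trough Cmin,ss = C₀·f/(1−f) ≈ 45.864 × 0.0743/0.9257 ≈ 3.681 μg/mL.
Trough 3.7 μg/mL vs MEC 1 μg/mL: adequate.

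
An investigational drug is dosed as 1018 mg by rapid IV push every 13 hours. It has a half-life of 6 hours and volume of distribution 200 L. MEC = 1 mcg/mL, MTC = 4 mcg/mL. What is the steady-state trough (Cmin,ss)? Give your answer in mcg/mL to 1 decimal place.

1.5 mcg/mL

Over one 13-h interval, 13/6 ≈ 2.1667 half-lives elapse, leaving f ≈ 0.2227 of each dose.
At steady state, accumulation factor R = 1/(1 − e^(−kτ)) ≈ 1.2865.
Single-dose peak C₀ = D/Vd = 1018/200 ≈ 5.090 mcg/mL.
Steady-state peak Cmax,ss = C₀·R ≈ 5.090 × 1.2865 ≈ 6.548 mcg/mL.
One interval later, Cmin,ss = Cmax,ss·e^(−kτ) ≈ 6.548 × 0.2227 ≈ 1.458 mcg/mL.
Trough 1.5 mcg/mL vs MEC 1 mcg/mL: adequate.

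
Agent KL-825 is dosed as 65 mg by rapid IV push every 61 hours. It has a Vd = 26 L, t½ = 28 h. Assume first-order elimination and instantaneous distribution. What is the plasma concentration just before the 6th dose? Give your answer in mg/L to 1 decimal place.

0.7 mg/L

f = (1/2)^(τ/t½) = (1/2)^(61/28) ≈ 0.2209.
C₀ = D/Vd = 65/26 ≈ 2.500 mg/L.
Before the 6th dose, 5 doses have been given. Superposition: Cmin = C₀·(f + f² + … + f^5).
≈ 2.500 × (0.2209 + 0.0488 + 0.0108 + 0.0024 + 0.0005) ≈ 2.500 × 0.2834 ≈ 0.708 mg/L.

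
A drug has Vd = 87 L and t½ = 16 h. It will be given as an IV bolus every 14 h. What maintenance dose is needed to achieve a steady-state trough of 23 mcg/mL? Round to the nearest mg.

1669 mg

τ/t½ = 14/16 ≈ 0.875, so f = (1/2)^(14/16) ≈ 0.545254.
Cmin,ss = (D/Vd)·f/(1−f), so D = Cmin,ss·Vd·(1−f)/f.
D = 23 × 87 × (1−f)/f ≈ 23 × 87 × 0.83401 ≈ 1668.85 mg.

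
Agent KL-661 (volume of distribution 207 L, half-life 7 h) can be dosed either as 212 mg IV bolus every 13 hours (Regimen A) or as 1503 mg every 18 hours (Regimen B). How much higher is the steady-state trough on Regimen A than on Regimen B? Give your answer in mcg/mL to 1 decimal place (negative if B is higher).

Regimen A: f = (1/2)^(13/7) ≈ 0.2760; Cmin,ss = (212/207)·f/(1−f) ≈ 0.390 mcg/mL.
Regimen B: f = (1/2)^(18/7) ≈ 0.1682; Cmin,ss = (1503/207)·f/(1−f) ≈ 1.468 mcg/mL.
Difference ≈ 0.390 − 1.468 ≈ -1.078 mcg/mL.

-1.1 mcg/mL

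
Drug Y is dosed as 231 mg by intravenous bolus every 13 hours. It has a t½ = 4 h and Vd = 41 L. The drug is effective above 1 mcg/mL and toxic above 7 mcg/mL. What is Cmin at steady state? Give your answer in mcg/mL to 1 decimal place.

0.7 mcg/mL

Over one 13-h interval, 13/4 ≈ 3.25 half-lives elapse, leaving f ≈ 0.1051 of each dose.
At steady state, accumulation factor R = 1/(1 − e^(−kτ)) ≈ 1.1174.
Single-dose peak C₀ = D/Vd = 231/41 ≈ 5.634 mcg/mL.
Steady-state peak Cmax,ss = C₀·R ≈ 5.634 × 1.1174 ≈ 6.295 mcg/mL.
Steady-state trough Cmin,ss = Cmax,ss·f ≈ 6.295 × 0.1051 ≈ 0.662 mcg/mL.
Trough 0.7 mcg/mL vs MEC 1 mcg/mL: subtherapeutic.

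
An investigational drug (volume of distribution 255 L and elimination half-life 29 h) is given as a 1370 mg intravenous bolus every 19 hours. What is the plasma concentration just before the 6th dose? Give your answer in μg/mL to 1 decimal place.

f = (1/2)^(τ/t½) = (1/2)^(19/29) ≈ 0.6350.
C₀ = D/Vd = 1370/255 ≈ 5.373 μg/mL.
Before the 6th dose, 5 doses have been given. Superposition: Cmin = C₀·(f + f² + … + f^5).
≈ 5.373 × (0.6350 + 0.4032 + 0.2560 + 0.1626 + 0.1032) ≈ 5.373 × 1.5600 ≈ 8.382 μg/mL.

8.4 μg/mL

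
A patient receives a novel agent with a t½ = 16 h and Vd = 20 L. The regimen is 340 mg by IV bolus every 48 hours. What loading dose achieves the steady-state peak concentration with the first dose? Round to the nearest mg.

389 mg

f = (1/2)^(48/16) ≈ 0.125000; accumulation ratio R = 1/(1−f) ≈ 1.14286.
Loading dose to hit Cmax,ss on first dose: D_load = D_maint·R ≈ 340 × 1.14286 ≈ 388.57 mg.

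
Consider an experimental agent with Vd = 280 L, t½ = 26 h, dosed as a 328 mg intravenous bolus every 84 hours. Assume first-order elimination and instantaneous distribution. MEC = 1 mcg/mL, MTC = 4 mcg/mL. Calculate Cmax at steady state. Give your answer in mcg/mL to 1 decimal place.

1.3 mcg/mL

τ/t½ = 84/26 ≈ 3.2308, so fraction remaining f = (1/2)^(84/26) ≈ 0.1065.
Accumulation ratio R = 1/(1 − f) ≈ 1/0.8935 ≈ 1.1192.
Each bolus raises the concentration by D/Vd = 328/280 ≈ 1.171 mcg/mL.
Steady-state peak Cmax,ss = C₀·R ≈ 1.171 × 1.1192 ≈ 1.311 mcg/mL.
Peak 1.3 mcg/mL vs MTC 4 mcg/mL: below toxic threshold.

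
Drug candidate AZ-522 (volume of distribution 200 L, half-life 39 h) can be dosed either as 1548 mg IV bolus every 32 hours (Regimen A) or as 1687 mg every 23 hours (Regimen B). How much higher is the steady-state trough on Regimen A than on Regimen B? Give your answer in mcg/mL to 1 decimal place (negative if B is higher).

Regimen A: f = (1/2)^(32/39) ≈ 0.5662; Cmin,ss = (1548/200)·f/(1−f) ≈ 10.102 mcg/mL.
Regimen B: f = (1/2)^(23/39) ≈ 0.6645; Cmin,ss = (1687/200)·f/(1−f) ≈ 16.707 mcg/mL.
Difference ≈ 10.102 − 16.707 ≈ -6.605 mcg/mL.

-6.6 mcg/mL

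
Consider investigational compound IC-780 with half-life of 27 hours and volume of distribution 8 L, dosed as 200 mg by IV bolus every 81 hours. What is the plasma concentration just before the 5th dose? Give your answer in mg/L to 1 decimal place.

3.6 mg/L

f = (1/2)^(τ/t½) = (1/2)^(81/27) ≈ 0.1250.
C₀ = D/Vd = 200/8 ≈ 25.000 mg/L.
Before the 5th dose, 4 doses have been given. Superposition: Cmin = C₀·(f + f² + … + f^4).
≈ 25.000 × (0.1250 + 0.0156 + 0.0020 + 0.0002) ≈ 25.000 × 0.1428 ≈ 3.570 mg/L.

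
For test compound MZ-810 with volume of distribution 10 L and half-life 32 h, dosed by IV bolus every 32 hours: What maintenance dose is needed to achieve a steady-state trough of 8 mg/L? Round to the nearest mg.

τ/t½ = 32/32 ≈ 1, so f = (1/2)^(32/32) ≈ 0.500000.
Cmin,ss = (D/Vd)·f/(1−f), so D = Cmin,ss·Vd·(1−f)/f.
D = 8 × 10 × (1−f)/f ≈ 8 × 10 × 1.00000 ≈ 80.00 mg.

80 mg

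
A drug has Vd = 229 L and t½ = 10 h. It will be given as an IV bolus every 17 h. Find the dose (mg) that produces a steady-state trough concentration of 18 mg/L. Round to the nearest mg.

9270 mg

τ/t½ = 17/10 ≈ 1.7, so f = (1/2)^(17/10) ≈ 0.307786.
Cmin,ss = (D/Vd)·f/(1−f), so D = Cmin,ss·Vd·(1−f)/f.
D = 18 × 229 × (1−f)/f ≈ 18 × 229 × 2.24901 ≈ 9270.42 mg.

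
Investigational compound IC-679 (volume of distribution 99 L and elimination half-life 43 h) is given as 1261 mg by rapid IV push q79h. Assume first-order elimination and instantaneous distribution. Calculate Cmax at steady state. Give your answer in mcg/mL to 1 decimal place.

τ/t½ = 79/43 ≈ 1.8372, so fraction remaining f = (1/2)^(79/43) ≈ 0.2799.
At steady state, accumulation factor R = 1/(1 − e^(−kτ)) ≈ 1.3887.
Single-dose peak C₀ = D/Vd = 1261/99 ≈ 12.737 mcg/mL.
Cmax,ss = C₀/(1 − f) ≈ 12.737/0.7201 ≈ 17.688 mcg/mL.

17.7 mcg/mL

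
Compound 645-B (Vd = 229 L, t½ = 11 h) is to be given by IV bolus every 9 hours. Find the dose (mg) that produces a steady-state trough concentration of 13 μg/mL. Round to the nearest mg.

2272 mg

τ/t½ = 9/11 ≈ 0.81818, so f = (1/2)^(9/11) ≈ 0.567156.
Cmin,ss = (D/Vd)·f/(1−f), so D = Cmin,ss·Vd·(1−f)/f.
D = 13 × 229 × (1−f)/f ≈ 13 × 229 × 0.76318 ≈ 2271.99 mg.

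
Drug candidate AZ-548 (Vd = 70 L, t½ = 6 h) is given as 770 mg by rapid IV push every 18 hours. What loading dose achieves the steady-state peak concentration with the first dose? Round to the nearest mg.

f = (1/2)^(18/6) ≈ 0.125000; accumulation ratio R = 1/(1−f) ≈ 1.14286.
Loading dose to hit Cmax,ss on first dose: D_load = D_maint·R ≈ 770 × 1.14286 ≈ 880.00 mg.

880 mg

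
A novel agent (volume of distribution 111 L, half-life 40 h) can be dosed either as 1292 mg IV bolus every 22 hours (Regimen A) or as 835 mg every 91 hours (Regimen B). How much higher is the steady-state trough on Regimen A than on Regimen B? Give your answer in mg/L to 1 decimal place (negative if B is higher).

23.1 mg/L

Regimen A: f = (1/2)^(22/40) ≈ 0.6830; Cmin,ss = (1292/111)·f/(1−f) ≈ 25.078 mg/L.
Regimen B: f = (1/2)^(91/40) ≈ 0.2066; Cmin,ss = (835/111)·f/(1−f) ≈ 1.959 mg/L.
Difference ≈ 25.078 − 1.959 ≈ 23.119 mg/L.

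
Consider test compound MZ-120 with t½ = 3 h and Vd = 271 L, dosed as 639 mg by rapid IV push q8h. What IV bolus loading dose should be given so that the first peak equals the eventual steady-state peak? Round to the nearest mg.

f = (1/2)^(8/3) ≈ 0.157490; accumulation ratio R = 1/(1−f) ≈ 1.18693.
Loading dose to hit Cmax,ss on first dose: D_load = D_maint·R ≈ 639 × 1.18693 ≈ 758.45 mg.

758 mg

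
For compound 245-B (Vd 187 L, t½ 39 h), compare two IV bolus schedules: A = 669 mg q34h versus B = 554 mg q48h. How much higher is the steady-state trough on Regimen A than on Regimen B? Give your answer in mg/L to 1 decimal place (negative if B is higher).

2.1 mg/L

Regimen A: f = (1/2)^(34/39) ≈ 0.5465; Cmin,ss = (669/187)·f/(1−f) ≈ 4.311 mg/L.
Regimen B: f = (1/2)^(48/39) ≈ 0.4261; Cmin,ss = (554/187)·f/(1−f) ≈ 2.200 mg/L.
Difference ≈ 4.311 − 2.200 ≈ 2.111 mg/L.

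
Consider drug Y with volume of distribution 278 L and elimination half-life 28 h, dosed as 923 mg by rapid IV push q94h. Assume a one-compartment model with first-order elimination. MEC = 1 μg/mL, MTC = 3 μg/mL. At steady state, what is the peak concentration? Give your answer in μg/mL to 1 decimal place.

k = ln2/t½ = ln2/28 ≈ 0.024755 h⁻¹; fraction remaining f = e^(−kτ) = e^(−0.024755×94) ≈ 0.0976.
Accumulation ratio R = 1/(1 − f) ≈ 1/0.9024 ≈ 1.1082.
Each bolus raises the concentration by D/Vd = 923/278 ≈ 3.320 μg/mL.
Cmax,ss = C₀/(1 − f) ≈ 3.320/0.9024 ≈ 3.679 μg/mL.
Peak 3.7 μg/mL vs MTC 3 μg/mL: exceeds toxic threshold.

3.7 μg/mL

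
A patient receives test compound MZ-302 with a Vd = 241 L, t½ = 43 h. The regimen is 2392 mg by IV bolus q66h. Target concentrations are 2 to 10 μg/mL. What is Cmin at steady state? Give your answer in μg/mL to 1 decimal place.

5.2 μg/mL

Over one 66-h interval, 66/43 ≈ 1.5349 half-lives elapse, leaving f ≈ 0.3451 of each dose.
At steady state, accumulation factor R = 1/(1 − e^(−kτ)) ≈ 1.5270.
Single-dose peak C₀ = D/Vd = 2392/241 ≈ 9.925 μg/mL.
Cmax,ss = C₀/(1 − f) ≈ 9.925/0.6549 ≈ 15.155 μg/mL.
Steady-state trough Cmin,ss = Cmax,ss·f ≈ 15.155 × 0.3451 ≈ 5.230 μg/mL.
Trough 5.2 μg/mL vs MEC 2 μg/mL: adequate.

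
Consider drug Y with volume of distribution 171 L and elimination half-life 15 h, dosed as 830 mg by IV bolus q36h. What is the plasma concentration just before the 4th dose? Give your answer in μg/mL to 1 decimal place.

f = (1/2)^(τ/t½) = (1/2)^(36/15) ≈ 0.1895.
C₀ = D/Vd = 830/171 ≈ 4.854 μg/mL.
Before the 4th dose, 3 doses have been given. Superposition: Cmin = C₀·(f + f² + … + f^3).
≈ 4.854 × (0.1895 + 0.0359 + 0.0068) ≈ 4.854 × 0.2322 ≈ 1.127 μg/mL.

1.1 μg/mL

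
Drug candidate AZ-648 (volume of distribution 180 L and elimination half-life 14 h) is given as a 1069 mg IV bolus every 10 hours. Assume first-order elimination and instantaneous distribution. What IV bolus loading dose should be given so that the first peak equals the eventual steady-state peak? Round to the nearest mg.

2738 mg

f = (1/2)^(10/14) ≈ 0.609507; accumulation ratio R = 1/(1−f) ≈ 2.56087.
Loading dose to hit Cmax,ss on first dose: D_load = D_maint·R ≈ 1069 × 2.56087 ≈ 2737.57 mg.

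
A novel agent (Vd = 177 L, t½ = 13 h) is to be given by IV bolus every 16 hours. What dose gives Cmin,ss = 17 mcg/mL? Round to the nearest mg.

τ/t½ = 16/13 ≈ 1.2308, so f = (1/2)^(16/13) ≈ 0.426090.
Cmin,ss = (D/Vd)·f/(1−f), so D = Cmin,ss·Vd·(1−f)/f.
D = 17 × 177 × (1−f)/f ≈ 17 × 177 × 1.34692 ≈ 4052.88 mg.

4053 mg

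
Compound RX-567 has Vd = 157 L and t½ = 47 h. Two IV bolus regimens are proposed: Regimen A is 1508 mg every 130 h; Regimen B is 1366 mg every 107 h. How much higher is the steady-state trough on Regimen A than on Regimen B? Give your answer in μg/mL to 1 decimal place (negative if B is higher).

Regimen A: f = (1/2)^(130/47) ≈ 0.1470; Cmin,ss = (1508/157)·f/(1−f) ≈ 1.655 μg/mL.
Regimen B: f = (1/2)^(107/47) ≈ 0.2064; Cmin,ss = (1366/157)·f/(1−f) ≈ 2.263 μg/mL.
Difference ≈ 1.655 − 2.263 ≈ -0.608 μg/mL.

-0.6 μg/mL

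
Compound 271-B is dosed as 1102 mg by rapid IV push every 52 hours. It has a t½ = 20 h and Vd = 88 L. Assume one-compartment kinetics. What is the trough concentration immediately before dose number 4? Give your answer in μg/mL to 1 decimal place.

2.5 μg/mL

f = (1/2)^(τ/t½) = (1/2)^(52/20) ≈ 0.1649.
C₀ = D/Vd = 1102/88 ≈ 12.523 μg/mL.
Before the 4th dose, 3 doses have been given. Superposition: Cmin = C₀·(f + f² + … + f^3).
≈ 12.523 × (0.1649 + 0.0272 + 0.0045) ≈ 12.523 × 0.1966 ≈ 2.462 μg/mL.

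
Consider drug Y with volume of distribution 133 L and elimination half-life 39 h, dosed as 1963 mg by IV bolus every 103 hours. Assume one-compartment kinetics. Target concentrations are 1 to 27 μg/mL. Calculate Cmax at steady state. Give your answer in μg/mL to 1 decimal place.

17.6 μg/mL

τ/t½ = 103/39 ≈ 2.641, so fraction remaining f = (1/2)^(103/39) ≈ 0.1603.
At steady state, accumulation factor R = 1/(1 − e^(−kτ)) ≈ 1.1909.
Single-dose peak C₀ = D/Vd = 1963/133 ≈ 14.759 μg/mL.
Steady-state peak Cmax,ss = C₀·R ≈ 14.759 × 1.1909 ≈ 17.576 μg/mL.
Peak 17.6 μg/mL vs MTC 27 μg/mL: below toxic threshold.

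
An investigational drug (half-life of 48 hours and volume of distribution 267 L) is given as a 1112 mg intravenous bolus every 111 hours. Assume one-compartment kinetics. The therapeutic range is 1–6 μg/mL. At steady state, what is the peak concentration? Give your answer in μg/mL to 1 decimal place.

5.2 μg/mL

Over one 111-h interval, 111/48 ≈ 2.3125 half-lives elapse, leaving f ≈ 0.2013 of each dose.
At steady state, accumulation factor R = 1/(1 − e^(−kτ)) ≈ 1.2520.
Single-dose peak C₀ = D/Vd = 1112/267 ≈ 4.165 μg/mL.
Steady-state peak Cmax,ss = C₀·R ≈ 4.165 × 1.2520 ≈ 5.215 μg/mL.
Peak 5.2 μg/mL vs MTC 6 μg/mL: below toxic threshold.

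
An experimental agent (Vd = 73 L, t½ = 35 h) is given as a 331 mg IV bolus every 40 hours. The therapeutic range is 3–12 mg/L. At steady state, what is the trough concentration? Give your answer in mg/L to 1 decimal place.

Over one 40-h interval, 40/35 ≈ 1.1429 half-lives elapse, leaving f ≈ 0.4529 of each dose.
At steady state, accumulation factor R = 1/(1 − e^(−kτ)) ≈ 1.8278.
Single-dose peak C₀ = D/Vd = 331/73 ≈ 4.534 mg/L.
Steady-state peak Cmax,ss = C₀·R ≈ 4.534 × 1.8278 ≈ 8.287 mg/L.
Steady-state trough Cmin,ss = Cmax,ss·f ≈ 8.287 × 0.4529 ≈ 3.753 mg/L.
Trough 3.8 mg/L vs MEC 3 mg/L: adequate.

3.8 mg/L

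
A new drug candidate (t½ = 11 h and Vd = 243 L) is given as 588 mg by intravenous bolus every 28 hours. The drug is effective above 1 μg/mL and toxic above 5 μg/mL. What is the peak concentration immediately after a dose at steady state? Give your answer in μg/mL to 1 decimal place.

τ/t½ = 28/11 ≈ 2.5455, so fraction remaining f = (1/2)^(28/11) ≈ 0.1713.
Accumulation ratio R = 1/(1 − f) ≈ 1/0.8287 ≈ 1.2067.
Single-dose peak C₀ = D/Vd = 588/243 ≈ 2.420 μg/mL.
Steady-state peak Cmax,ss = C₀·R ≈ 2.420 × 1.2067 ≈ 2.920 μg/mL.
Peak 2.9 μg/mL vs MTC 5 μg/mL: below toxic threshold.

2.9 μg/mL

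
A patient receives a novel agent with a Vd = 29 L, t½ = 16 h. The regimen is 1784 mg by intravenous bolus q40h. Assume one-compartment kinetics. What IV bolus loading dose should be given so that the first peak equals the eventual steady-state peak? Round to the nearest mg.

f = (1/2)^(40/16) ≈ 0.176777; accumulation ratio R = 1/(1−f) ≈ 1.21474.
Loading dose to hit Cmax,ss on first dose: D_load = D_maint·R ≈ 1784 × 1.21474 ≈ 2167.10 mg.

2167 mg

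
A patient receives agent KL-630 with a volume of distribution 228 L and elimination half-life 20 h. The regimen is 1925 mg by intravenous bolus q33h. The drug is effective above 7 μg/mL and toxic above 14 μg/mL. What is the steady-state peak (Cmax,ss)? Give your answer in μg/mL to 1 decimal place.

Over one 33-h interval, 33/20 ≈ 1.65 half-lives elapse, leaving f ≈ 0.3186 of each dose.
At steady state, accumulation factor R = 1/(1 − e^(−kτ)) ≈ 1.4676.
Single-dose peak C₀ = D/Vd = 1925/228 ≈ 8.443 μg/mL.
Steady-state peak Cmax,ss = C₀·R ≈ 8.443 × 1.4676 ≈ 12.391 μg/mL.
Peak 12.4 μg/mL vs MTC 14 μg/mL: below toxic threshold.

12.4 μg/mL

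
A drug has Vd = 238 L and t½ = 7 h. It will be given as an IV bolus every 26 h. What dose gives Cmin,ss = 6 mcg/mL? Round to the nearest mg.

17315 mg

τ/t½ = 26/7 ≈ 3.7143, so f = (1/2)^(26/7) ≈ 0.076188.
Cmin,ss = (D/Vd)·f/(1−f), so D = Cmin,ss·Vd·(1−f)/f.
D = 6 × 238 × (1−f)/f ≈ 6 × 238 × 12.12543 ≈ 17315.11 mg.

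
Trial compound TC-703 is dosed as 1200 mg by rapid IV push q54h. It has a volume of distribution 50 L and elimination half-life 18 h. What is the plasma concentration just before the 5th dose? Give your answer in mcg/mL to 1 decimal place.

3.4 mcg/mL

f = (1/2)^(τ/t½) = (1/2)^(54/18) ≈ 0.1250.
C₀ = D/Vd = 1200/50 ≈ 24.000 mcg/mL.
Before the 5th dose, 4 doses have been given. Superposition: Cmin = C₀·(f + f² + … + f^4).
≈ 24.000 × (0.1250 + 0.0156 + 0.0020 + 0.0002) ≈ 24.000 × 0.1428 ≈ 3.427 mcg/mL.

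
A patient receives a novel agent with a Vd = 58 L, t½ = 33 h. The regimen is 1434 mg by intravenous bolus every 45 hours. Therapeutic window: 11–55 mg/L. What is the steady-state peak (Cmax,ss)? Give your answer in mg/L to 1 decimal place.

40.4 mg/L

τ/t½ = 45/33 ≈ 1.3636, so fraction remaining f = (1/2)^(45/33) ≈ 0.3886.
Accumulation ratio R = 1/(1 − f) ≈ 1/0.6114 ≈ 1.6356.
Single-dose peak C₀ = D/Vd = 1434/58 ≈ 24.724 mg/L.
Cmax,ss = C₀/(1 − f) ≈ 24.724/0.6114 ≈ 40.438 mg/L.
Peak 40.4 mg/L vs MTC 55 mg/L: below toxic threshold.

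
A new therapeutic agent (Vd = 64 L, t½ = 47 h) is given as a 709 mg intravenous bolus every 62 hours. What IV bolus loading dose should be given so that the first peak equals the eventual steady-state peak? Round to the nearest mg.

f = (1/2)^(62/47) ≈ 0.400771; accumulation ratio R = 1/(1−f) ≈ 1.66881.
Loading dose to hit Cmax,ss on first dose: D_load = D_maint·R ≈ 709 × 1.66881 ≈ 1183.19 mg.

1183 mg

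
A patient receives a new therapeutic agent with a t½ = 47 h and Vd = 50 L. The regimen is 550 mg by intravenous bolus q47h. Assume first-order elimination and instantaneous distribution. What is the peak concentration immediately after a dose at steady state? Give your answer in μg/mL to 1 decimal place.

τ = 47 h = 1 half-life, so f = (1/2)^1 = 0.5.
At steady state, R = 1/(1 − 0.5) = 2/1.
Single-dose peak C₀ = D/Vd = 550/50 = 11 μg/mL.
Steady-state peak Cmax,ss = C₀·R = 11 × 2/1 ≈ 22.000 μg/mL.

22.0 μg/mL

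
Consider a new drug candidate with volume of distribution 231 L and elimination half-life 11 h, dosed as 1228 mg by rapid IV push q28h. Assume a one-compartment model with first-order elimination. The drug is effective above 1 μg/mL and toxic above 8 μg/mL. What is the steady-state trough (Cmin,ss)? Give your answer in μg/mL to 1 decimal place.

1.1 μg/mL

τ/t½ = 28/11 ≈ 2.5455, so fraction remaining f = (1/2)^(28/11) ≈ 0.1713.
At steady state, accumulation factor R = 1/(1 − e^(−kτ)) ≈ 1.2067.
Each bolus raises the concentration by D/Vd = 1228/231 ≈ 5.316 μg/mL.
Steady-state peak Cmax,ss = C₀·R ≈ 5.316 × 1.2067 ≈ 6.415 μg/mL.
Steady-state trough Cmin,ss = Cmax,ss·f ≈ 6.415 × 0.1713 ≈ 1.099 μg/mL.
Trough 1.1 μg/mL vs MEC 1 μg/mL: adequate.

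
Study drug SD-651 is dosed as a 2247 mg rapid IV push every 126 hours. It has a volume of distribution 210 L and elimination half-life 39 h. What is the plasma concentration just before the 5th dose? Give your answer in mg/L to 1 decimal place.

1.3 mg/L

f = (1/2)^(τ/t½) = (1/2)^(126/39) ≈ 0.1065.
C₀ = D/Vd = 2247/210 ≈ 10.700 mg/L.
Before the 5th dose, 4 doses have been given. Superposition: Cmin = C₀·(f + f² + … + f^4).
≈ 10.700 × (0.1065 + 0.0113 + 0.0012 + 0.0001) ≈ 10.700 × 0.1191 ≈ 1.274 mg/L.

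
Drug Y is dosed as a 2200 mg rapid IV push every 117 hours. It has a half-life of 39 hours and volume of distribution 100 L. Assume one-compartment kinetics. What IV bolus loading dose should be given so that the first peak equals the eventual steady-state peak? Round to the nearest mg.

2514 mg

f = (1/2)^(117/39) ≈ 0.125000; accumulation ratio R = 1/(1−f) ≈ 1.14286.
Loading dose to hit Cmax,ss on first dose: D_load = D_maint·R ≈ 2200 × 1.14286 ≈ 2514.29 mg.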